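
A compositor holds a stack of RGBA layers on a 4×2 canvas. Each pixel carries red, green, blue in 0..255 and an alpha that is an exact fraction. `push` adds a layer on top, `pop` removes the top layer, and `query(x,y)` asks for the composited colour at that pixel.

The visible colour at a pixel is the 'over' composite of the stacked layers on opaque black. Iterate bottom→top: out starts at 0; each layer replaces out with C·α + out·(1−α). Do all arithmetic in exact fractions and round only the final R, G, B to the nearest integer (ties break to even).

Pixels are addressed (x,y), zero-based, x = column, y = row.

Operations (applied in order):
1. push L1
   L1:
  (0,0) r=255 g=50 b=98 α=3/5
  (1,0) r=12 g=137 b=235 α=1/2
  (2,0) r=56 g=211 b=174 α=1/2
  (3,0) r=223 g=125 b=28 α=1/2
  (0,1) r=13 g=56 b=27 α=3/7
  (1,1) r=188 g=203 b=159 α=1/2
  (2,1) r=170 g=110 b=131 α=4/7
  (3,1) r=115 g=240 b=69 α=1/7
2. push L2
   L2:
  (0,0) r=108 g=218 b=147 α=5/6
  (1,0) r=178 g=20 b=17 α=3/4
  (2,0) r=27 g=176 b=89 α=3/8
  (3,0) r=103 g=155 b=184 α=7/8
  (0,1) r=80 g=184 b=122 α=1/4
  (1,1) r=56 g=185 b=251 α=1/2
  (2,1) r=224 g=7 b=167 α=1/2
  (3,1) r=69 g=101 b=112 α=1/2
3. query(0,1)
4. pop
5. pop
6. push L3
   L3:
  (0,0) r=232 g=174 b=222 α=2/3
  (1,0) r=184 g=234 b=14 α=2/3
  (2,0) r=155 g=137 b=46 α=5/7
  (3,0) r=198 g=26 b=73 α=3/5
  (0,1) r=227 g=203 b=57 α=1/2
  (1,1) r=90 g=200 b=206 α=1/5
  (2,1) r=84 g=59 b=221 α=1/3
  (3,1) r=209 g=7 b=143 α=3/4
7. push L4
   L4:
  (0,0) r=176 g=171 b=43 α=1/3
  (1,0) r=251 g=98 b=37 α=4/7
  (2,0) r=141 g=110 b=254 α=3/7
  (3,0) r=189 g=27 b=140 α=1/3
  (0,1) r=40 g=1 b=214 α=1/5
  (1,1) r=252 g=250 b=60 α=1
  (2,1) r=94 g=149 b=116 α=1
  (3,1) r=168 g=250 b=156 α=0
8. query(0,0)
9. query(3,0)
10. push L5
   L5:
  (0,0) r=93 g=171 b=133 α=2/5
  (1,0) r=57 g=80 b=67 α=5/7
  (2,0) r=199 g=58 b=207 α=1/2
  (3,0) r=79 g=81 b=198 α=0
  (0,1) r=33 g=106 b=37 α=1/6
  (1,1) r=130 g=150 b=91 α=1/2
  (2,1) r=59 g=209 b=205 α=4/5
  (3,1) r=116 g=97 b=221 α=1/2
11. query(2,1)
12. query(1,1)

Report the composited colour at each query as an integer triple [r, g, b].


(0,1) stack=L1,L2; from [0,0,0]:
+L1 (α=3/7) → [39/7, 24, 81/7]
+L2 (α=1/4) → [677/28, 64, 1097/28]
rounded: [24, 64, 39]

at x=0,y=0 over L3,L4:
L3 α=2/3: [464/3, 116, 148]
L4 α=1/3: [1456/9, 403/3, 113]
→ [162, 134, 113]

query (3,0) [L3,L4] — begin 0,0,0
+L3 (α=3/5) → [594/5, 78/5, 219/5]
+L4 (α=1/3) → [711/5, 97/5, 1138/15]
rounded: [142, 19, 76]

query (2,1) [L3,L4,L5] — begin 0,0,0
L3 α=1/3: [28, 59/3, 221/3]
L4 α=1: [94, 149, 116]
L5 α=4/5: [66, 197, 936/5]
= [66, 197, 187]

at x=1,y=1 over L3,L4,L5:
L3 α=1/5: [18, 40, 206/5]
L4 α=1: [252, 250, 60]
L5 α=1/2: [191, 200, 151/2]
rounded: [191, 200, 76]


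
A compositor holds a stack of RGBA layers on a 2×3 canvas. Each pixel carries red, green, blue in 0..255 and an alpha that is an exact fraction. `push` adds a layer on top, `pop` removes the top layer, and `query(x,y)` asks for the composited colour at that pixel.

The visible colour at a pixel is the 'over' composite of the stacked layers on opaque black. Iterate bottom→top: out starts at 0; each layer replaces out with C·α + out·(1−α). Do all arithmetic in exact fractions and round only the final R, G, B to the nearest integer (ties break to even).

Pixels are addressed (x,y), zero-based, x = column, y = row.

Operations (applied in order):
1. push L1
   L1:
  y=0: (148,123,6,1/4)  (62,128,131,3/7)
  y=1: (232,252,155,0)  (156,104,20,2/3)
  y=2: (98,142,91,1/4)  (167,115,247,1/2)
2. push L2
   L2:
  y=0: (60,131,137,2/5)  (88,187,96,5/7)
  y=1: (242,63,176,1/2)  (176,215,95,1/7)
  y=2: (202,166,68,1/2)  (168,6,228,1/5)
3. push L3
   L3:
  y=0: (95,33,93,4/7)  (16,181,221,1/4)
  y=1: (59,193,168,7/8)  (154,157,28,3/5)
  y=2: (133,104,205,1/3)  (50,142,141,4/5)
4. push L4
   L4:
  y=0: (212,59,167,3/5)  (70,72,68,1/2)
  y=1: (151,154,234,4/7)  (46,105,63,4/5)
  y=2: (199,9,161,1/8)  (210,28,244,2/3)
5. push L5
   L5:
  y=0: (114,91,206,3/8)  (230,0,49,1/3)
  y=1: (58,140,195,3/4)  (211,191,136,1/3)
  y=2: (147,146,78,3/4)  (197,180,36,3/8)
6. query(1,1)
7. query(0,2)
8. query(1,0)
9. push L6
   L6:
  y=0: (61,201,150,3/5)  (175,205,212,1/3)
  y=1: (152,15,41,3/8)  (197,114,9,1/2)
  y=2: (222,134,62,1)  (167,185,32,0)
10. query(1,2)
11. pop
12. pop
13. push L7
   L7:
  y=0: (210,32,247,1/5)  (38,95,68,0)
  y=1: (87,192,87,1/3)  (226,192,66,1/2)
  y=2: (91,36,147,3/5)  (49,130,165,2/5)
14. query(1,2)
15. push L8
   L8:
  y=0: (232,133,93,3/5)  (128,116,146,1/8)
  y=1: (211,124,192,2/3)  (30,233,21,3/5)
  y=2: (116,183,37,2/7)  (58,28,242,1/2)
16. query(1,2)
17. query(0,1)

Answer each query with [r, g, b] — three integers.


(1,1) stack=L1,L2,L3,L4,L5; from [0,0,0]:
L1 α=2/3: [104, 208/3, 40/3]
L2 α=1/7: [800/7, 631/7, 25]
L3 α=3/5: [4834/35, 4559/35, 134/5]
L4 α=4/5: [11274/175, 19259/175, 1394/25]
L5 α=1/3: [59473/525, 23981/175, 6188/75]
rounded: [113, 137, 83]

at x=0,y=2 over L1,L2,L3,L4,L5:
after L1 α=1/4: [49/2, 71/2, 91/4]
after L2 α=1/2: [453/4, 403/4, 363/8]
after L3 α=1/3: [719/6, 611/6, 1183/12]
after L4 α=1/8: [6227/48, 4331/48, 10213/96]
after L5 α=3/4: [27395/192, 25355/192, 32677/384]
rounded: [143, 132, 85]

query (1,0) [L1,L2,L3,L4,L5] — begin 0,0,0
+L1 (α=3/7) → [186/7, 384/7, 393/7]
+L2 (α=5/7) → [3452/49, 7313/49, 4146/49]
+L3 (α=1/4) → [2785/49, 7702/49, 23267/196]
+L4 (α=1/2) → [6215/98, 5615/49, 36595/392]
+L5 (α=1/3) → [17485/147, 11230/147, 46199/588]
= [119, 76, 79]

query (1,2) [L1,L2,L3,L4,L5,L6] — begin 0,0,0
+L1 (α=1/2) → [167/2, 115/2, 247/2]
+L2 (α=1/5) → [502/5, 236/5, 722/5]
+L3 (α=4/5) → [1502/25, 3076/25, 3542/25]
+L4 (α=2/3) → [12002/75, 1492/25, 15742/75]
+L5 (α=3/8) → [20867/120, 524/5, 8681/60]
+L6 (α=0) → [20867/120, 524/5, 8681/60]
= [174, 105, 145]

at x=1,y=2 over L1,L2,L3,L4,L7:
after L1 α=1/2: [167/2, 115/2, 247/2]
after L2 α=1/5: [502/5, 236/5, 722/5]
after L3 α=4/5: [1502/25, 3076/25, 3542/25]
after L4 α=2/3: [12002/75, 1492/25, 15742/75]
after L7 α=2/5: [14452/125, 10976/125, 23992/125]
= [116, 88, 192]

(1,2) stack=L1,L2,L3,L4,L7,L8; from [0,0,0]:
after L1 α=1/2: [167/2, 115/2, 247/2]
after L2 α=1/5: [502/5, 236/5, 722/5]
after L3 α=4/5: [1502/25, 3076/25, 3542/25]
after L4 α=2/3: [12002/75, 1492/25, 15742/75]
after L7 α=2/5: [14452/125, 10976/125, 23992/125]
after L8 α=1/2: [10851/125, 7238/125, 27121/125]
→ [87, 58, 217]

query (0,1) [L1,L2,L3,L4,L7,L8] — begin 0,0,0
L1 α=0: [0, 0, 0]
L2 α=1/2: [121, 63/2, 88]
L3 α=7/8: [267/4, 2765/16, 158]
L4 α=4/7: [3217/28, 2593/16, 1410/7]
L7 α=1/3: [4435/42, 4129/24, 1143/7]
L8 α=2/3: [22159/126, 10081/72, 1277/7]
→ [176, 140, 182]


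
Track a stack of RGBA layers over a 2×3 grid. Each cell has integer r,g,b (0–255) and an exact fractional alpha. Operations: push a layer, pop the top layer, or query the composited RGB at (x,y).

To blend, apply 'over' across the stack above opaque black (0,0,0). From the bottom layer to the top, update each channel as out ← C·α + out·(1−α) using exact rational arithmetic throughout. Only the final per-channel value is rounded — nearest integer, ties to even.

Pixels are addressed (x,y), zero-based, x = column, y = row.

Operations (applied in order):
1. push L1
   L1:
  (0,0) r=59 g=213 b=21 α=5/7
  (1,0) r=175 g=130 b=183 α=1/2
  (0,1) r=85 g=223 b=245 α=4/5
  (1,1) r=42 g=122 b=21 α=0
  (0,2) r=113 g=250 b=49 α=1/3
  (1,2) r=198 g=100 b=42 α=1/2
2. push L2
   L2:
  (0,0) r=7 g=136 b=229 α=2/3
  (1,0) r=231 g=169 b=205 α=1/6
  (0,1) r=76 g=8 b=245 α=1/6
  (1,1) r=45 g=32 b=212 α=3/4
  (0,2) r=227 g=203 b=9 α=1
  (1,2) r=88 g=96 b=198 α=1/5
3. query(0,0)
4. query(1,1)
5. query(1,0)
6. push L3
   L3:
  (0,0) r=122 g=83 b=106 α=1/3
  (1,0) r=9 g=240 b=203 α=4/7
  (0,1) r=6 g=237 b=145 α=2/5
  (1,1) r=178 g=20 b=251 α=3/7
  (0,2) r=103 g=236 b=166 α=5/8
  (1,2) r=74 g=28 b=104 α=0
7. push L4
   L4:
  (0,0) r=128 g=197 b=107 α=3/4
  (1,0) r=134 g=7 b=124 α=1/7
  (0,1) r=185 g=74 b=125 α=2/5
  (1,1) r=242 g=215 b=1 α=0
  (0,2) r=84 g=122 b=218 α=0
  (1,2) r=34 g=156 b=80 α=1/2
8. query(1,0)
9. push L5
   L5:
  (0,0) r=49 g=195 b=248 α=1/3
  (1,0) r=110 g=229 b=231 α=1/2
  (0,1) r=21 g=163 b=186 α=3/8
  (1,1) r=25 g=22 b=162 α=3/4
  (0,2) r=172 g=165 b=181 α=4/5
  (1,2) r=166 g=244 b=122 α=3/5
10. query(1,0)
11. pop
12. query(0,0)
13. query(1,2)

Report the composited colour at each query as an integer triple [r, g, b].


query (0,0) [L1,L2] — begin 0,0,0
after L1 α=5/7: [295/7, 1065/7, 15]
after L2 α=2/3: [131/7, 2969/21, 473/3]
→ [19, 141, 158]

query (1,1) [L1,L2] — begin 0,0,0
+L1 (α=0) → [0, 0, 0]
+L2 (α=3/4) → [135/4, 24, 159]
→ [34, 24, 159]

at x=1,y=0 over L1,L2:
L1 α=1/2: [175/2, 65, 183/2]
L2 α=1/6: [1337/12, 247/3, 1325/12]
→ [111, 82, 110]

(1,0) stack=L1,L2,L3,L4; from [0,0,0]:
after L1 α=1/2: [175/2, 65, 183/2]
after L2 α=1/6: [1337/12, 247/3, 1325/12]
after L3 α=4/7: [1481/28, 1207/7, 4573/28]
after L4 α=1/7: [6319/98, 7291/49, 15455/98]
→ [64, 149, 158]

query (1,0) [L1,L2,L3,L4,L5] — begin 0,0,0
after L1 α=1/2: [175/2, 65, 183/2]
after L2 α=1/6: [1337/12, 247/3, 1325/12]
after L3 α=4/7: [1481/28, 1207/7, 4573/28]
after L4 α=1/7: [6319/98, 7291/49, 15455/98]
after L5 α=1/2: [17099/196, 9256/49, 38093/196]
= [87, 189, 194]

(0,0) stack=L1,L2,L3,L4; from [0,0,0]:
L1 α=5/7: [295/7, 1065/7, 15]
L2 α=2/3: [131/7, 2969/21, 473/3]
L3 α=1/3: [372/7, 7681/63, 1264/9]
L4 α=3/4: [765/7, 22457/126, 4153/36]
= [109, 178, 115]

query (1,2) [L1,L2,L3,L4] — begin 0,0,0
+L1 (α=1/2) → [99, 50, 21]
+L2 (α=1/5) → [484/5, 296/5, 282/5]
+L3 (α=0) → [484/5, 296/5, 282/5]
+L4 (α=1/2) → [327/5, 538/5, 341/5]
→ [65, 108, 68]


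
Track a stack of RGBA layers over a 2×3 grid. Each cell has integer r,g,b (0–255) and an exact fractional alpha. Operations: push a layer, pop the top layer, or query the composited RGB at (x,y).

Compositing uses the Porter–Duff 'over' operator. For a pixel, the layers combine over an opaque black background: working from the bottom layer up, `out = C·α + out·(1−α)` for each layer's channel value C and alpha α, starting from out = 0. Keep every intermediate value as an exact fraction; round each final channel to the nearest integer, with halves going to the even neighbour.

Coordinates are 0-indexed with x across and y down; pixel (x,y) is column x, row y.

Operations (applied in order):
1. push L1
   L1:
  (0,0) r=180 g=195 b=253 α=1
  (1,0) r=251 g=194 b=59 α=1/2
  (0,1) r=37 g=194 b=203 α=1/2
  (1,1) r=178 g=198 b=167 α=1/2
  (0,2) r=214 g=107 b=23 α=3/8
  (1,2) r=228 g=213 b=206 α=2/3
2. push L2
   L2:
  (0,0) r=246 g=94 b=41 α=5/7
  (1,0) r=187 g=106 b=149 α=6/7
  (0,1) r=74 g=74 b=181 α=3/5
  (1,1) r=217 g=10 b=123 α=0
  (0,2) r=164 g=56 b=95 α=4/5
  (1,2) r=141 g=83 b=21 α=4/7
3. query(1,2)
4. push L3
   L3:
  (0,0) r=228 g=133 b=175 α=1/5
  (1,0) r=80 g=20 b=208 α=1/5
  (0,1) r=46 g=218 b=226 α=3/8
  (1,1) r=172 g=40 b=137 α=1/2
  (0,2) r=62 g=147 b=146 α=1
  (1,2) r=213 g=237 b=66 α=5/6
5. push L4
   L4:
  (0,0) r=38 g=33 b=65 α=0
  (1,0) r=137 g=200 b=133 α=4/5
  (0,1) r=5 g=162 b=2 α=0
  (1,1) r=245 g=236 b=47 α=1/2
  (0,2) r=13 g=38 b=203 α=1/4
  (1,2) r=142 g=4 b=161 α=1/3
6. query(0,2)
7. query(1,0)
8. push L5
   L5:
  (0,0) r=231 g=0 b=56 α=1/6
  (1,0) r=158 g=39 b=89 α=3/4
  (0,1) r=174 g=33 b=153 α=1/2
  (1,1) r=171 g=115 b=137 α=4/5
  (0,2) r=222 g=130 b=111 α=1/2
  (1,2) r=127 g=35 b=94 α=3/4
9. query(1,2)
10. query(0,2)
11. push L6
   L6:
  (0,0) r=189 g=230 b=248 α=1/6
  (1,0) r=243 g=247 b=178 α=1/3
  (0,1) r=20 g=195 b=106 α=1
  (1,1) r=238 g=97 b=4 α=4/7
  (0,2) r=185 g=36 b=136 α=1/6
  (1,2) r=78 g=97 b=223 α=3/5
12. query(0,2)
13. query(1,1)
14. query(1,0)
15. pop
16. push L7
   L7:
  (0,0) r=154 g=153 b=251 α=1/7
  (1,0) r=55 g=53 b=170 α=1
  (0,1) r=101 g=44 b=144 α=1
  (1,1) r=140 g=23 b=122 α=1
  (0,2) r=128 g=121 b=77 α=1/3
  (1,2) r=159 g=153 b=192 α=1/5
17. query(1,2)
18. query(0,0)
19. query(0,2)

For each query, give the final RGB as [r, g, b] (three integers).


at x=1,y=2 over L1,L2:
after L1 α=2/3: [152, 142, 412/3]
after L2 α=4/7: [1020/7, 758/7, 496/7]
rounded: [146, 108, 71]

query (0,2) [L1,L2,L3,L4] — begin 0,0,0
L1 α=3/8: [321/4, 321/8, 69/8]
L2 α=4/5: [589/4, 2113/40, 3109/40]
L3 α=1: [62, 147, 146]
L4 α=1/4: [199/4, 479/4, 641/4]
= [50, 120, 160]

(1,0) stack=L1,L2,L3,L4; from [0,0,0]:
L1 α=1/2: [251/2, 97, 59/2]
L2 α=6/7: [2495/14, 733/7, 1847/14]
L3 α=1/5: [1110/7, 3072/35, 1030/7]
L4 α=4/5: [4946/35, 31072/175, 4754/35]
rounded: [141, 178, 136]

query (1,2) [L1,L2,L3,L4,L5] — begin 0,0,0
+L1 (α=2/3) → [152, 142, 412/3]
+L2 (α=4/7) → [1020/7, 758/7, 496/7]
+L3 (α=5/6) → [2825/14, 9053/42, 1403/21]
+L4 (α=1/3) → [1273/7, 9137/63, 6187/63]
+L5 (α=3/4) → [985/7, 3938/63, 23953/252]
→ [141, 63, 95]

query (0,2) [L1,L2,L3,L4,L5] — begin 0,0,0
after L1 α=3/8: [321/4, 321/8, 69/8]
after L2 α=4/5: [589/4, 2113/40, 3109/40]
after L3 α=1: [62, 147, 146]
after L4 α=1/4: [199/4, 479/4, 641/4]
after L5 α=1/2: [1087/8, 999/8, 1085/8]
rounded: [136, 125, 136]

(0,2) stack=L1,L2,L3,L4,L5,L6; from [0,0,0]:
after L1 α=3/8: [321/4, 321/8, 69/8]
after L2 α=4/5: [589/4, 2113/40, 3109/40]
after L3 α=1: [62, 147, 146]
after L4 α=1/4: [199/4, 479/4, 641/4]
after L5 α=1/2: [1087/8, 999/8, 1085/8]
after L6 α=1/6: [2305/16, 1761/16, 2171/16]
= [144, 110, 136]

(1,1) stack=L1,L2,L3,L4,L5,L6; from [0,0,0]:
after L1 α=1/2: [89, 99, 167/2]
after L2 α=0: [89, 99, 167/2]
after L3 α=1/2: [261/2, 139/2, 441/4]
after L4 α=1/2: [751/4, 611/4, 629/8]
after L5 α=4/5: [3487/20, 2451/20, 5013/40]
after L6 α=4/7: [29501/140, 2159/20, 15679/280]
rounded: [211, 108, 56]

query (1,0) [L1,L2,L3,L4,L5,L6] — begin 0,0,0
after L1 α=1/2: [251/2, 97, 59/2]
after L2 α=6/7: [2495/14, 733/7, 1847/14]
after L3 α=1/5: [1110/7, 3072/35, 1030/7]
after L4 α=4/5: [4946/35, 31072/175, 4754/35]
after L5 α=3/4: [5384/35, 51547/700, 14099/140]
after L6 α=1/3: [19273/105, 45999/350, 8853/70]
= [184, 131, 126]

at x=1,y=2 over L1,L2,L3,L4,L5,L7:
L1 α=2/3: [152, 142, 412/3]
L2 α=4/7: [1020/7, 758/7, 496/7]
L3 α=5/6: [2825/14, 9053/42, 1403/21]
L4 α=1/3: [1273/7, 9137/63, 6187/63]
L5 α=3/4: [985/7, 3938/63, 23953/252]
L7 α=1/5: [5053/35, 25391/315, 36049/315]
rounded: [144, 81, 114]

(0,0) stack=L1,L2,L3,L4,L5,L7; from [0,0,0]:
+L1 (α=1) → [180, 195, 253]
+L2 (α=5/7) → [1590/7, 860/7, 711/7]
+L3 (α=1/5) → [7956/35, 4371/35, 4069/35]
+L4 (α=0) → [7956/35, 4371/35, 4069/35]
+L5 (α=1/6) → [3191/14, 1457/14, 1487/14]
+L7 (α=1/7) → [10651/49, 5442/49, 6218/49]
rounded: [217, 111, 127]

at x=0,y=2 over L1,L2,L3,L4,L5,L7:
+L1 (α=3/8) → [321/4, 321/8, 69/8]
+L2 (α=4/5) → [589/4, 2113/40, 3109/40]
+L3 (α=1) → [62, 147, 146]
+L4 (α=1/4) → [199/4, 479/4, 641/4]
+L5 (α=1/2) → [1087/8, 999/8, 1085/8]
+L7 (α=1/3) → [533/4, 1483/12, 1393/12]
rounded: [133, 124, 116]


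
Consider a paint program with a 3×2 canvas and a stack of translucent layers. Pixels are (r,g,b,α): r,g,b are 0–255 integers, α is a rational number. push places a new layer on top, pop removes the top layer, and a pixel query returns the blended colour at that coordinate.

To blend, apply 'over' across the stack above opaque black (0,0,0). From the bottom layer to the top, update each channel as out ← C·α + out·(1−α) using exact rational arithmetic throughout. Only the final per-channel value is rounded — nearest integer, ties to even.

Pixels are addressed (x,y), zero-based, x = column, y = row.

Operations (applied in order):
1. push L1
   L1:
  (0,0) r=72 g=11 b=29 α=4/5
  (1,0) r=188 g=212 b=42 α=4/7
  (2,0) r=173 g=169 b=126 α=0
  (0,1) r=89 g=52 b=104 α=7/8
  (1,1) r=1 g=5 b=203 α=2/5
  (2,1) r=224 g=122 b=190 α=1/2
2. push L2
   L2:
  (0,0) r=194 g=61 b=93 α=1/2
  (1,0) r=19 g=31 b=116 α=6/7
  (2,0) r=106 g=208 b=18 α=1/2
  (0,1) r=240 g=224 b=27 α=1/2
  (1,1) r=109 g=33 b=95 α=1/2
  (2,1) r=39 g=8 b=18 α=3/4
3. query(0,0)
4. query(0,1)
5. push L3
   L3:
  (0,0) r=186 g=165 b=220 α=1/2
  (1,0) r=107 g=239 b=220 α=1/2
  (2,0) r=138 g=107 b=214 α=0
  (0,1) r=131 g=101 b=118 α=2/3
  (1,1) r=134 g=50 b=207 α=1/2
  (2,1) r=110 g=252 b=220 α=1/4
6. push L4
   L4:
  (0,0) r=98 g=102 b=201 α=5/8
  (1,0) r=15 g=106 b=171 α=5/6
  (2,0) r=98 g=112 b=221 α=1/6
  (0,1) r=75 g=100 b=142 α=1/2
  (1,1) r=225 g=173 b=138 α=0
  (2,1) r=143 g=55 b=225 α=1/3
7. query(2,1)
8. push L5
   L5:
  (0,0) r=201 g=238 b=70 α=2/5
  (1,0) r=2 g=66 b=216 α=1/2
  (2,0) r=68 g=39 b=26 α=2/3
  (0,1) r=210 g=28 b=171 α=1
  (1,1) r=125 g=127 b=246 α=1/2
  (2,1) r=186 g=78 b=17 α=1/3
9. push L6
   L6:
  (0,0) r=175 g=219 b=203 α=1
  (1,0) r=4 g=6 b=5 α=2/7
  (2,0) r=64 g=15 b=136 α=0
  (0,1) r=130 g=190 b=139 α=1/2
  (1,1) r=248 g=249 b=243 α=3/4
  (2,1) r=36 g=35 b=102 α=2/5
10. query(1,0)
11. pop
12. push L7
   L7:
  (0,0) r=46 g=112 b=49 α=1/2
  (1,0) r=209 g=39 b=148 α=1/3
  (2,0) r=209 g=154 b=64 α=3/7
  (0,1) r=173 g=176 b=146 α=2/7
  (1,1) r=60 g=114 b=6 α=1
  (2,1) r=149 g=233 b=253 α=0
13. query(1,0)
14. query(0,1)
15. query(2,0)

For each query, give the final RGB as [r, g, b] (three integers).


at x=0,y=0 over L1,L2:
after L1 α=4/5: [288/5, 44/5, 116/5]
after L2 α=1/2: [629/5, 349/10, 581/10]
rounded: [126, 35, 58]

query (0,1) [L1,L2] — begin 0,0,0
after L1 α=7/8: [623/8, 91/2, 91]
after L2 α=1/2: [2543/16, 539/4, 59]
= [159, 135, 59]

query (2,1) [L1,L2,L3,L4] — begin 0,0,0
+L1 (α=1/2) → [112, 61, 95]
+L2 (α=3/4) → [229/4, 85/4, 149/4]
+L3 (α=1/4) → [1127/16, 1263/16, 1327/16]
+L4 (α=1/3) → [757/8, 1703/24, 3127/24]
→ [95, 71, 130]

at x=1,y=0 over L1,L2,L3,L4,L5,L6:
L1 α=4/7: [752/7, 848/7, 24]
L2 α=6/7: [1550/49, 2150/49, 720/7]
L3 α=1/2: [6793/98, 13861/98, 1130/7]
L4 α=5/6: [14143/588, 65801/588, 7115/42]
L5 α=1/2: [15319/1176, 104609/1176, 16187/84]
L6 α=2/7: [86003/8232, 537157/8232, 81775/588]
→ [10, 65, 139]

query (1,0) [L1,L2,L3,L4,L5,L7] — begin 0,0,0
after L1 α=4/7: [752/7, 848/7, 24]
after L2 α=6/7: [1550/49, 2150/49, 720/7]
after L3 α=1/2: [6793/98, 13861/98, 1130/7]
after L4 α=5/6: [14143/588, 65801/588, 7115/42]
after L5 α=1/2: [15319/1176, 104609/1176, 16187/84]
after L7 α=1/3: [138211/1764, 127541/1764, 22403/126]
→ [78, 72, 178]

(0,1) stack=L1,L2,L3,L4,L5,L7; from [0,0,0]:
after L1 α=7/8: [623/8, 91/2, 91]
after L2 α=1/2: [2543/16, 539/4, 59]
after L3 α=2/3: [2245/16, 449/4, 295/3]
after L4 α=1/2: [3445/32, 849/8, 721/6]
after L5 α=1: [210, 28, 171]
after L7 α=2/7: [1396/7, 492/7, 1147/7]
→ [199, 70, 164]

at x=2,y=0 over L1,L2,L3,L4,L5,L7:
after L1 α=0: [0, 0, 0]
after L2 α=1/2: [53, 104, 9]
after L3 α=0: [53, 104, 9]
after L4 α=1/6: [121/2, 316/3, 133/3]
after L5 α=2/3: [131/2, 550/9, 289/9]
after L7 α=3/7: [127, 6358/63, 412/9]
→ [127, 101, 46]


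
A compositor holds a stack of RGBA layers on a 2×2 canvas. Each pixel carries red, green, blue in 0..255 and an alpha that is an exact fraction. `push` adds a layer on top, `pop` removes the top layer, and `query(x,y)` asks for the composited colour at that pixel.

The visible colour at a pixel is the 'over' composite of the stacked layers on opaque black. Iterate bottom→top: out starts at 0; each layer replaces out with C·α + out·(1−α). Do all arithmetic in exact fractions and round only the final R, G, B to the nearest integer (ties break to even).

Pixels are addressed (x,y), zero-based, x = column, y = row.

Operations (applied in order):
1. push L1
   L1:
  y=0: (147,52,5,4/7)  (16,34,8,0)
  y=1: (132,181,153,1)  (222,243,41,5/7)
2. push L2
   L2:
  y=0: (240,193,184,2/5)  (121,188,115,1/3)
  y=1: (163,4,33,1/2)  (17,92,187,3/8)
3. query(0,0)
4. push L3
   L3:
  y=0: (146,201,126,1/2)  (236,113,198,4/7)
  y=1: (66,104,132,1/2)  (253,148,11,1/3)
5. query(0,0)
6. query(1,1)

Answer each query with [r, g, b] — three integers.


at x=0,y=0 over L1,L2:
after L1 α=4/7: [84, 208/7, 20/7]
after L2 α=2/5: [732/5, 3326/35, 2636/35]
= [146, 95, 75]

at x=0,y=0 over L1,L2,L3:
after L1 α=4/7: [84, 208/7, 20/7]
after L2 α=2/5: [732/5, 3326/35, 2636/35]
after L3 α=1/2: [731/5, 10361/70, 3523/35]
= [146, 148, 101]

(1,1) stack=L1,L2,L3; from [0,0,0]:
after L1 α=5/7: [1110/7, 1215/7, 205/7]
after L2 α=3/8: [5907/56, 8007/56, 619/7]
after L3 α=1/3: [12991/84, 12151/84, 1315/21]
rounded: [155, 145, 63]


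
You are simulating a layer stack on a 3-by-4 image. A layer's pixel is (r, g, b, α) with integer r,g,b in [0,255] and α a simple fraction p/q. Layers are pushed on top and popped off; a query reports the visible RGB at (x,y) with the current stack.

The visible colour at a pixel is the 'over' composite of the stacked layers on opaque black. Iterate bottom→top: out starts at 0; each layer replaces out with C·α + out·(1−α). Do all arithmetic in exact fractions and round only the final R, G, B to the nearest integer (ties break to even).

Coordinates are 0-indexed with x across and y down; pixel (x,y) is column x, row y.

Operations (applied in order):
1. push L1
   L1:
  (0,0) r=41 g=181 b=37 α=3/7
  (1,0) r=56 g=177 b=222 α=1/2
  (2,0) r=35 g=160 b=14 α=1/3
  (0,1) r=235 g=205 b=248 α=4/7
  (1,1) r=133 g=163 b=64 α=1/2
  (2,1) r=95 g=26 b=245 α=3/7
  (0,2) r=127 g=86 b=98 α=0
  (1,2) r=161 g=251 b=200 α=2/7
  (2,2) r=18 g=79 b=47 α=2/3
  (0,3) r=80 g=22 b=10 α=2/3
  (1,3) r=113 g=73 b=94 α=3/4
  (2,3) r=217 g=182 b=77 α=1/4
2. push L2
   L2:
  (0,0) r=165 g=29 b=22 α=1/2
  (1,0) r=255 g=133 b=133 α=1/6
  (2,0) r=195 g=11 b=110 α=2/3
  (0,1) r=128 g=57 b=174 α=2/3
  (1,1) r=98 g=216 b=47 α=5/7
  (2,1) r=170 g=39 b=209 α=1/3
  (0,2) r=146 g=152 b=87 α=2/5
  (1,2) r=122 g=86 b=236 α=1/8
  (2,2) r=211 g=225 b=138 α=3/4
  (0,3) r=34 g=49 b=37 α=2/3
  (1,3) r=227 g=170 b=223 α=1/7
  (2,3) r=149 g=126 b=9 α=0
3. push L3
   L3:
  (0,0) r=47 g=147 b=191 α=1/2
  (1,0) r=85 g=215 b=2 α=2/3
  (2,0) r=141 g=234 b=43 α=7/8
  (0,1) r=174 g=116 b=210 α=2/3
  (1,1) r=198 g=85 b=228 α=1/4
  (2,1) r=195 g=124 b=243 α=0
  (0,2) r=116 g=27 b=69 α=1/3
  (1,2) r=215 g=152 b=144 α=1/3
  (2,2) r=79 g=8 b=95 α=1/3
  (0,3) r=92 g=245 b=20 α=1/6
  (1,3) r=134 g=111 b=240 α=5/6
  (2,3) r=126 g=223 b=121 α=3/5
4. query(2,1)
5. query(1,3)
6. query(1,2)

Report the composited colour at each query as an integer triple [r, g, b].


query (2,1) [L1,L2,L3] — begin 0,0,0
+L1 (α=3/7) → [285/7, 78/7, 105]
+L2 (α=1/3) → [1760/21, 143/7, 419/3]
+L3 (α=0) → [1760/21, 143/7, 419/3]
rounded: [84, 20, 140]

at x=1,y=3 over L1,L2,L3:
after L1 α=3/4: [339/4, 219/4, 141/2]
after L2 α=1/7: [1471/14, 997/14, 646/7]
after L3 α=5/6: [3617/28, 8767/84, 4523/21]
rounded: [129, 104, 215]

(1,2) stack=L1,L2,L3; from [0,0,0]:
+L1 (α=2/7) → [46, 502/7, 400/7]
+L2 (α=1/8) → [111/2, 147/2, 159/2]
+L3 (α=1/3) → [326/3, 299/3, 101]
= [109, 100, 101]


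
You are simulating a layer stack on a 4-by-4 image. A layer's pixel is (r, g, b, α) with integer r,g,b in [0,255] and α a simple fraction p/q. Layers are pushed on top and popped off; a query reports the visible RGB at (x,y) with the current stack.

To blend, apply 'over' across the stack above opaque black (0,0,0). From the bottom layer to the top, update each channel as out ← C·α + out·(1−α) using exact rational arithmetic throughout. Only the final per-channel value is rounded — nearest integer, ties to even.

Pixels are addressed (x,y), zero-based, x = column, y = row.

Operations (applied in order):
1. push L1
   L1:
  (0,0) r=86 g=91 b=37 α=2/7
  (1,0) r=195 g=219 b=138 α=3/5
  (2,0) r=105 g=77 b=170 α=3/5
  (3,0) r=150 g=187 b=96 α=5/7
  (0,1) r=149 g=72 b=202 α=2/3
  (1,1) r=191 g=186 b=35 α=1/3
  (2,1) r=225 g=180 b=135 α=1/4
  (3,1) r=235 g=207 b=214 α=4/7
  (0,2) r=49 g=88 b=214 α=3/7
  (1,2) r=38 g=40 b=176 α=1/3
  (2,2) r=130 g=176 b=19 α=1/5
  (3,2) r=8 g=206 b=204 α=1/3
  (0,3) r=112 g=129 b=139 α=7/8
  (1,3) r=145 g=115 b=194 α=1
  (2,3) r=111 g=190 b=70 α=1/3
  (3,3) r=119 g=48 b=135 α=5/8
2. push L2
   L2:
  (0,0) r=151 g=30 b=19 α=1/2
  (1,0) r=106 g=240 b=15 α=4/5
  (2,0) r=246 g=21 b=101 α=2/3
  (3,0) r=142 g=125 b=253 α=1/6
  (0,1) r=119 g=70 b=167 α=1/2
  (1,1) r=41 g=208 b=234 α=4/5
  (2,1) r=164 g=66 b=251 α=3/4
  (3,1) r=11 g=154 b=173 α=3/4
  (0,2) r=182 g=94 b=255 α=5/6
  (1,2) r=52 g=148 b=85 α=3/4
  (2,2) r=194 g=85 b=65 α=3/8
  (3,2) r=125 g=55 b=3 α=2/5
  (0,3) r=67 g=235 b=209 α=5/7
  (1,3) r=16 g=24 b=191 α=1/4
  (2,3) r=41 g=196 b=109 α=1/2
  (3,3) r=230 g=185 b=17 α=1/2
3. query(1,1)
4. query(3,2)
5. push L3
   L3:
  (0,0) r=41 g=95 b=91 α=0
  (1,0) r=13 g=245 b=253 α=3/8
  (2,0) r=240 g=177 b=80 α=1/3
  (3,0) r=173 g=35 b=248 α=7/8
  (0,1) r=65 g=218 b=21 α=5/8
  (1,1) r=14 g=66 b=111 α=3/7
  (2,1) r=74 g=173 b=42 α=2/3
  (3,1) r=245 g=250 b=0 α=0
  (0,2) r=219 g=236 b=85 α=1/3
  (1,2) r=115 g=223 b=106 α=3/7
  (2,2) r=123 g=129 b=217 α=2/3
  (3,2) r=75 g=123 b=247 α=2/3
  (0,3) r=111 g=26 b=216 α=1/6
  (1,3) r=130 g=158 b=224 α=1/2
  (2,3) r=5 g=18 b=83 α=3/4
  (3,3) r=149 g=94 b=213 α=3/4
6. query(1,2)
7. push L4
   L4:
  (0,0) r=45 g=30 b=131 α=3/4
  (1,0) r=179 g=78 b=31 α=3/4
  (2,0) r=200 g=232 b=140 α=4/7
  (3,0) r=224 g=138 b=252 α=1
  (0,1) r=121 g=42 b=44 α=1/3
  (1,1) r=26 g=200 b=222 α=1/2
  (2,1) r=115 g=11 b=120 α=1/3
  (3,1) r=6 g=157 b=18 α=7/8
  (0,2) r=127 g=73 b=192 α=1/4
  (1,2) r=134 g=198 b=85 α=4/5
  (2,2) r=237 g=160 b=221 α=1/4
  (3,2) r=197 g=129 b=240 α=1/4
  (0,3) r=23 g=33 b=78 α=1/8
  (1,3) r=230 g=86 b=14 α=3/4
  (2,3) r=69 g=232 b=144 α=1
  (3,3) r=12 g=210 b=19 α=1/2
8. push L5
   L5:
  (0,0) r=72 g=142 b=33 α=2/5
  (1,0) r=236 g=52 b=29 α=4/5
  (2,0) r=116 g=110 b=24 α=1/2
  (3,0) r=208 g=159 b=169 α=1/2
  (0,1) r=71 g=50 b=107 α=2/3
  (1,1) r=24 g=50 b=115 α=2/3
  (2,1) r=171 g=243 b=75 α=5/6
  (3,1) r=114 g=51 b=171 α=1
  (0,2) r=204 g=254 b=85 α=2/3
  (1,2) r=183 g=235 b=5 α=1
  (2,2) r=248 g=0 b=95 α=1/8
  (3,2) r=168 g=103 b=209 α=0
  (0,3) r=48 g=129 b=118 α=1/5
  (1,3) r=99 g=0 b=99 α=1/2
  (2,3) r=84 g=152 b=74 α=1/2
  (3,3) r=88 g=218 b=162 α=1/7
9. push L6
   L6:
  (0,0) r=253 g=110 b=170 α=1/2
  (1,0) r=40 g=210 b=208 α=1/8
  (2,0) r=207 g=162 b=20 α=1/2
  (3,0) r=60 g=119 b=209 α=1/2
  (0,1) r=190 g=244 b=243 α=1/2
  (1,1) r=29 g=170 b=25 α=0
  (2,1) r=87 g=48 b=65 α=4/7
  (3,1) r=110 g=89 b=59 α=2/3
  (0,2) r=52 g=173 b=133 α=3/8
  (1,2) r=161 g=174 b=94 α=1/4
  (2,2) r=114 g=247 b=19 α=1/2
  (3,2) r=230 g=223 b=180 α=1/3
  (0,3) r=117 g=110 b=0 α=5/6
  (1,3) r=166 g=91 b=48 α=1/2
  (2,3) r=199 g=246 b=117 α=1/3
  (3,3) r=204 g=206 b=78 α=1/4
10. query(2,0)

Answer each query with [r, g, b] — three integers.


query (1,1) [L1,L2] — begin 0,0,0
+L1 (α=1/3) → [191/3, 62, 35/3]
+L2 (α=4/5) → [683/15, 894/5, 2843/15]
→ [46, 179, 190]

(3,2) stack=L1,L2; from [0,0,0]:
after L1 α=1/3: [8/3, 206/3, 68]
after L2 α=2/5: [258/5, 316/5, 42]
→ [52, 63, 42]

(1,2) stack=L1,L2,L3; from [0,0,0]:
+L1 (α=1/3) → [38/3, 40/3, 176/3]
+L2 (α=3/4) → [253/6, 343/3, 941/12]
+L3 (α=3/7) → [1541/21, 3379/21, 1895/21]
= [73, 161, 90]

query (2,0) [L1,L2,L3,L4,L5,L6] — begin 0,0,0
+L1 (α=3/5) → [63, 231/5, 102]
+L2 (α=2/3) → [185, 147/5, 304/3]
+L3 (α=1/3) → [610/3, 393/5, 848/9]
+L4 (α=4/7) → [1410/7, 5819/35, 2528/21]
+L5 (α=1/2) → [1111/7, 9669/70, 1516/21]
+L6 (α=1/2) → [1280/7, 21009/140, 968/21]
→ [183, 150, 46]


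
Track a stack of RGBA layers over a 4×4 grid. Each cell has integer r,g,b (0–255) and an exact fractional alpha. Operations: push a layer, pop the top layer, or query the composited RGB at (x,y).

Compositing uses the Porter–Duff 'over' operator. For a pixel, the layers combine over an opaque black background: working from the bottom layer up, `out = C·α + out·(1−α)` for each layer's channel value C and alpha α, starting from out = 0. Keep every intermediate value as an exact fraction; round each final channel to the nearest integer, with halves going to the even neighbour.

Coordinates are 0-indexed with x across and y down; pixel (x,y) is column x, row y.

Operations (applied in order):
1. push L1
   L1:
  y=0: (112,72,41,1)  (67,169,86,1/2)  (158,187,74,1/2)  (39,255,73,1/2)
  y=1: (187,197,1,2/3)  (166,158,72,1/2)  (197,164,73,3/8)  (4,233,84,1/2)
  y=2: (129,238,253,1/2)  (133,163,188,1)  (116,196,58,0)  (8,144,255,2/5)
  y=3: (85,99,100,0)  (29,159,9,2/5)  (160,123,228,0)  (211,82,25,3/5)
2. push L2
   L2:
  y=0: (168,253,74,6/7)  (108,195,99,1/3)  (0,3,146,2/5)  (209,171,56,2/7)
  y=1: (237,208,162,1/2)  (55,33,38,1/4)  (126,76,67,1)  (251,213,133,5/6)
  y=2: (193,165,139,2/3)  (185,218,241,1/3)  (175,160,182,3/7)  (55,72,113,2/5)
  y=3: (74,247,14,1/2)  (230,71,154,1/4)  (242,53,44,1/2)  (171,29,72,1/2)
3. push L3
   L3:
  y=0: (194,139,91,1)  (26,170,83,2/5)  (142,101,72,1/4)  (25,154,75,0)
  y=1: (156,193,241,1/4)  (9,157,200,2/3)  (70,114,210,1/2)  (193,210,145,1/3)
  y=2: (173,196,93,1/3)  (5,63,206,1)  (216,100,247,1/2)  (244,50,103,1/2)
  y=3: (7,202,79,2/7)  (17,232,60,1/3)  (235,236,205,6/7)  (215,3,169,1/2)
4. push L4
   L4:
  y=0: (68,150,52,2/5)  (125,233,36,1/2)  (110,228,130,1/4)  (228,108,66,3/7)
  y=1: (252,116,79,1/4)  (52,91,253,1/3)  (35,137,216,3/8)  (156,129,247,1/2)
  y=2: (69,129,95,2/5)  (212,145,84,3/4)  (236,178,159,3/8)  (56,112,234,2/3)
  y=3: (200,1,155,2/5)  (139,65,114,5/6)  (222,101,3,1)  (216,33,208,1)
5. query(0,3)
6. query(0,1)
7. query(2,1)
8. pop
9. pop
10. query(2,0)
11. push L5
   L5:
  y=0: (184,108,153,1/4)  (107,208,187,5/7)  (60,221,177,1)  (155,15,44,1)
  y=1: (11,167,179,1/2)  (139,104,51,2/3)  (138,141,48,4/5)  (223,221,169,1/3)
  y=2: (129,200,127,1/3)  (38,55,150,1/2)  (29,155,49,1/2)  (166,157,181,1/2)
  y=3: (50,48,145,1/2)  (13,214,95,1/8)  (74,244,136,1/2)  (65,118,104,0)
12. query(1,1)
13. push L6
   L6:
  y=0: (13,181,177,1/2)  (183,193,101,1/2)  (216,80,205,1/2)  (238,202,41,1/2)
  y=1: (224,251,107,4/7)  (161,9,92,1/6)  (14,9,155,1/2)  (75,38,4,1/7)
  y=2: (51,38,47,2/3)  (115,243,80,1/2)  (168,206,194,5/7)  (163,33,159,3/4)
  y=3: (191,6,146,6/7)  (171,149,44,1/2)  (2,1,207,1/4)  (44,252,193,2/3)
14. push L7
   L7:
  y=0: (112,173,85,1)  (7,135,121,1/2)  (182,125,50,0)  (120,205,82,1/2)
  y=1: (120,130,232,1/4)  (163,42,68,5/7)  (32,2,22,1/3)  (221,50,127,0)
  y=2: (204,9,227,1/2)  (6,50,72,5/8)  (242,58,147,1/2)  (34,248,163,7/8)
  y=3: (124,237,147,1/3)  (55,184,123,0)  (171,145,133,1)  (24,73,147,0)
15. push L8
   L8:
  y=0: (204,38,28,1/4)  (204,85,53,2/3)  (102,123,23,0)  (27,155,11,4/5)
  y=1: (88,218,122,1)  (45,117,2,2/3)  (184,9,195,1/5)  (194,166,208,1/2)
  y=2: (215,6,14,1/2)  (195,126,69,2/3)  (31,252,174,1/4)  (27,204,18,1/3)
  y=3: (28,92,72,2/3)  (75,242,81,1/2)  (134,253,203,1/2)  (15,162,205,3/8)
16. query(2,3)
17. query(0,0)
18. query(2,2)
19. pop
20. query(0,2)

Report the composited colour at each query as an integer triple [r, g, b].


(0,3) stack=L1,L2,L3,L4; from [0,0,0]:
after L1 α=0: [0, 0, 0]
after L2 α=1/2: [37, 247/2, 7]
after L3 α=2/7: [199/7, 2043/14, 193/7]
after L4 α=2/5: [3397/35, 6157/70, 2749/35]
= [97, 88, 79]

at x=0,y=1 over L1,L2,L3,L4:
after L1 α=2/3: [374/3, 394/3, 2/3]
after L2 α=1/2: [1085/6, 509/3, 244/3]
after L3 α=1/4: [1397/8, 351/2, 485/4]
after L4 α=1/4: [6207/32, 1285/8, 1771/16]
→ [194, 161, 111]

(2,1) stack=L1,L2,L3,L4; from [0,0,0]:
+L1 (α=3/8) → [591/8, 123/2, 219/8]
+L2 (α=1) → [126, 76, 67]
+L3 (α=1/2) → [98, 95, 277/2]
+L4 (α=3/8) → [595/8, 443/4, 2681/16]
→ [74, 111, 168]

query (2,0) [L1,L2] — begin 0,0,0
after L1 α=1/2: [79, 187/2, 37]
after L2 α=2/5: [237/5, 573/10, 403/5]
rounded: [47, 57, 81]

query (1,1) [L1,L2,L5] — begin 0,0,0
L1 α=1/2: [83, 79, 36]
L2 α=1/4: [76, 135/2, 73/2]
L5 α=2/3: [118, 551/6, 277/6]
= [118, 92, 46]

(2,3) stack=L1,L2,L5,L6,L7,L8; from [0,0,0]:
L1 α=0: [0, 0, 0]
L2 α=1/2: [121, 53/2, 22]
L5 α=1/2: [195/2, 541/4, 79]
L6 α=1/4: [589/8, 1627/16, 111]
L7 α=1: [171, 145, 133]
L8 α=1/2: [305/2, 199, 168]
rounded: [152, 199, 168]

(0,0) stack=L1,L2,L5,L6,L7,L8; from [0,0,0]:
L1 α=1: [112, 72, 41]
L2 α=6/7: [160, 1590/7, 485/7]
L5 α=1/4: [166, 2763/14, 1263/14]
L6 α=1/2: [179/2, 5297/28, 3741/28]
L7 α=1: [112, 173, 85]
L8 α=1/4: [135, 557/4, 283/4]
rounded: [135, 139, 71]

query (2,2) [L1,L2,L5,L6,L7,L8] — begin 0,0,0
L1 α=0: [0, 0, 0]
L2 α=3/7: [75, 480/7, 78]
L5 α=1/2: [52, 1565/14, 127/2]
L6 α=5/7: [944/7, 8775/49, 1097/7]
L7 α=1/2: [1319/7, 11617/98, 1063/7]
L8 α=1/4: [2087/14, 59547/392, 4407/28]
= [149, 152, 157]

(0,2) stack=L1,L2,L5,L6,L7; from [0,0,0]:
after L1 α=1/2: [129/2, 119, 253/2]
after L2 α=2/3: [901/6, 449/3, 809/6]
after L5 α=1/3: [1288/9, 1498/9, 1190/9]
after L6 α=2/3: [2206/27, 2182/27, 2036/27]
after L7 α=1/2: [3857/27, 2425/54, 8165/54]
rounded: [143, 45, 151]


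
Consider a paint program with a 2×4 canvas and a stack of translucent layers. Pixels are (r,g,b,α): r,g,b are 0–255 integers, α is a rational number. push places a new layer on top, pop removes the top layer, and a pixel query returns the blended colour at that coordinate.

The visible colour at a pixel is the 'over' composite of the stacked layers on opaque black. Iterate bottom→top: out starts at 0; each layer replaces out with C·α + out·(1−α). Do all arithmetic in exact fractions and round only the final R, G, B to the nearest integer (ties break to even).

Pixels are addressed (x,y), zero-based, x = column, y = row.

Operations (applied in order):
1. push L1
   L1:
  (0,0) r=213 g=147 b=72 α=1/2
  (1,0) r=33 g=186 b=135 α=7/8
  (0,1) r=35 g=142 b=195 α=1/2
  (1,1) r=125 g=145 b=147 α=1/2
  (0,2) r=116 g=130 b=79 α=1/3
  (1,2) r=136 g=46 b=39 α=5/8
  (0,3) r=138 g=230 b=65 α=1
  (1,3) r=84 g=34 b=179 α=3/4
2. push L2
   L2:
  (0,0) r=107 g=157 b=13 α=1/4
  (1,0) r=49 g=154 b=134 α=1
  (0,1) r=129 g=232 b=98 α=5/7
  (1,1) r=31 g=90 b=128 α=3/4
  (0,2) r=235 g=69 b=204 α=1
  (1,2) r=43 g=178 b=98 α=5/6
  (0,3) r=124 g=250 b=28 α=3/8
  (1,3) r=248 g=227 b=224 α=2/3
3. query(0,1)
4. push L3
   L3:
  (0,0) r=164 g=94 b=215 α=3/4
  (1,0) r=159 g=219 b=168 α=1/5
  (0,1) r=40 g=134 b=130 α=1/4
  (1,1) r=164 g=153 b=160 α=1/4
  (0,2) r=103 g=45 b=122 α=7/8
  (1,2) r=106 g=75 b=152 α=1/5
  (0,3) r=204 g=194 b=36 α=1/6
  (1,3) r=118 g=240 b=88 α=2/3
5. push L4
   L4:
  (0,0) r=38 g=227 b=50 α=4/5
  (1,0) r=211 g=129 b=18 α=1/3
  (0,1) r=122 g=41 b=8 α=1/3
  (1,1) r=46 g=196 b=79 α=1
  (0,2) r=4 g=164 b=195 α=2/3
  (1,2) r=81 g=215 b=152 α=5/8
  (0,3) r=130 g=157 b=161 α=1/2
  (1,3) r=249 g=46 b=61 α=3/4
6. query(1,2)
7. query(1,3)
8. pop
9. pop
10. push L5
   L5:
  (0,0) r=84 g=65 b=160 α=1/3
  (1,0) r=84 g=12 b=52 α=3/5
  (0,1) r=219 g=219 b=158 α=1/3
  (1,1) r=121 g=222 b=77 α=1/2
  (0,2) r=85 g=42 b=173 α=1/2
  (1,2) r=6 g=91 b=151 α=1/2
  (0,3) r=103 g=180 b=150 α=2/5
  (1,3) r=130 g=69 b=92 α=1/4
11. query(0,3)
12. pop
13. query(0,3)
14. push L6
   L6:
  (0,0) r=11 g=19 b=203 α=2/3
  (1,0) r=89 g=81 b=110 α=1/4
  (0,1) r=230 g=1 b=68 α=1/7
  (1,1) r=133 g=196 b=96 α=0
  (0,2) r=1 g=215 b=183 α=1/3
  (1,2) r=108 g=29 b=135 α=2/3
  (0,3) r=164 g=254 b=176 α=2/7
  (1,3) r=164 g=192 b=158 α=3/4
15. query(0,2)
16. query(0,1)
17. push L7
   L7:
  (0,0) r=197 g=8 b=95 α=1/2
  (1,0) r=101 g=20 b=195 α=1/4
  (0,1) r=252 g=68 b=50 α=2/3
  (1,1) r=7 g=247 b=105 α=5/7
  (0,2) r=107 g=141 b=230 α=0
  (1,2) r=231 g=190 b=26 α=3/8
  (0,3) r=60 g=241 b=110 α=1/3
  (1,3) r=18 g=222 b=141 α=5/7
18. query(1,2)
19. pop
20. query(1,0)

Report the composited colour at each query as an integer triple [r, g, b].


at x=0,y=1 over L1,L2:
+L1 (α=1/2) → [35/2, 71, 195/2]
+L2 (α=5/7) → [680/7, 186, 685/7]
rounded: [97, 186, 98]

at x=1,y=2 over L1,L2,L3,L4:
L1 α=5/8: [85, 115/4, 195/8]
L2 α=5/6: [50, 1225/8, 4115/48]
L3 α=1/5: [306/5, 275/2, 5939/60]
L4 α=5/8: [2943/40, 2975/16, 21139/160]
= [74, 186, 132]

(1,3) stack=L1,L2,L3,L4; from [0,0,0]:
+L1 (α=3/4) → [63, 51/2, 537/4]
+L2 (α=2/3) → [559/3, 959/6, 2329/12]
+L3 (α=2/3) → [1267/9, 3839/18, 4441/36]
+L4 (α=3/4) → [3995/18, 6323/72, 11029/144]
→ [222, 88, 77]

query (0,3) [L1,L2,L5] — begin 0,0,0
after L1 α=1: [138, 230, 65]
after L2 α=3/8: [531/4, 475/2, 409/8]
after L5 α=2/5: [2417/20, 429/2, 3627/40]
rounded: [121, 214, 91]

(0,3) stack=L1,L2; from [0,0,0]:
after L1 α=1: [138, 230, 65]
after L2 α=3/8: [531/4, 475/2, 409/8]
rounded: [133, 238, 51]

at x=0,y=2 over L1,L2,L6:
L1 α=1/3: [116/3, 130/3, 79/3]
L2 α=1: [235, 69, 204]
L6 α=1/3: [157, 353/3, 197]
rounded: [157, 118, 197]

query (0,1) [L1,L2,L6] — begin 0,0,0
+L1 (α=1/2) → [35/2, 71, 195/2]
+L2 (α=5/7) → [680/7, 186, 685/7]
+L6 (α=1/7) → [5690/49, 1117/7, 4586/49]
rounded: [116, 160, 94]

at x=1,y=2 over L1,L2,L6,L7:
after L1 α=5/8: [85, 115/4, 195/8]
after L2 α=5/6: [50, 1225/8, 4115/48]
after L6 α=2/3: [266/3, 563/8, 17075/144]
after L7 α=3/8: [3409/24, 7375/64, 96607/1152]
= [142, 115, 84]

at x=1,y=0 over L1,L2,L6:
+L1 (α=7/8) → [231/8, 651/4, 945/8]
+L2 (α=1) → [49, 154, 134]
+L6 (α=1/4) → [59, 543/4, 128]
rounded: [59, 136, 128]


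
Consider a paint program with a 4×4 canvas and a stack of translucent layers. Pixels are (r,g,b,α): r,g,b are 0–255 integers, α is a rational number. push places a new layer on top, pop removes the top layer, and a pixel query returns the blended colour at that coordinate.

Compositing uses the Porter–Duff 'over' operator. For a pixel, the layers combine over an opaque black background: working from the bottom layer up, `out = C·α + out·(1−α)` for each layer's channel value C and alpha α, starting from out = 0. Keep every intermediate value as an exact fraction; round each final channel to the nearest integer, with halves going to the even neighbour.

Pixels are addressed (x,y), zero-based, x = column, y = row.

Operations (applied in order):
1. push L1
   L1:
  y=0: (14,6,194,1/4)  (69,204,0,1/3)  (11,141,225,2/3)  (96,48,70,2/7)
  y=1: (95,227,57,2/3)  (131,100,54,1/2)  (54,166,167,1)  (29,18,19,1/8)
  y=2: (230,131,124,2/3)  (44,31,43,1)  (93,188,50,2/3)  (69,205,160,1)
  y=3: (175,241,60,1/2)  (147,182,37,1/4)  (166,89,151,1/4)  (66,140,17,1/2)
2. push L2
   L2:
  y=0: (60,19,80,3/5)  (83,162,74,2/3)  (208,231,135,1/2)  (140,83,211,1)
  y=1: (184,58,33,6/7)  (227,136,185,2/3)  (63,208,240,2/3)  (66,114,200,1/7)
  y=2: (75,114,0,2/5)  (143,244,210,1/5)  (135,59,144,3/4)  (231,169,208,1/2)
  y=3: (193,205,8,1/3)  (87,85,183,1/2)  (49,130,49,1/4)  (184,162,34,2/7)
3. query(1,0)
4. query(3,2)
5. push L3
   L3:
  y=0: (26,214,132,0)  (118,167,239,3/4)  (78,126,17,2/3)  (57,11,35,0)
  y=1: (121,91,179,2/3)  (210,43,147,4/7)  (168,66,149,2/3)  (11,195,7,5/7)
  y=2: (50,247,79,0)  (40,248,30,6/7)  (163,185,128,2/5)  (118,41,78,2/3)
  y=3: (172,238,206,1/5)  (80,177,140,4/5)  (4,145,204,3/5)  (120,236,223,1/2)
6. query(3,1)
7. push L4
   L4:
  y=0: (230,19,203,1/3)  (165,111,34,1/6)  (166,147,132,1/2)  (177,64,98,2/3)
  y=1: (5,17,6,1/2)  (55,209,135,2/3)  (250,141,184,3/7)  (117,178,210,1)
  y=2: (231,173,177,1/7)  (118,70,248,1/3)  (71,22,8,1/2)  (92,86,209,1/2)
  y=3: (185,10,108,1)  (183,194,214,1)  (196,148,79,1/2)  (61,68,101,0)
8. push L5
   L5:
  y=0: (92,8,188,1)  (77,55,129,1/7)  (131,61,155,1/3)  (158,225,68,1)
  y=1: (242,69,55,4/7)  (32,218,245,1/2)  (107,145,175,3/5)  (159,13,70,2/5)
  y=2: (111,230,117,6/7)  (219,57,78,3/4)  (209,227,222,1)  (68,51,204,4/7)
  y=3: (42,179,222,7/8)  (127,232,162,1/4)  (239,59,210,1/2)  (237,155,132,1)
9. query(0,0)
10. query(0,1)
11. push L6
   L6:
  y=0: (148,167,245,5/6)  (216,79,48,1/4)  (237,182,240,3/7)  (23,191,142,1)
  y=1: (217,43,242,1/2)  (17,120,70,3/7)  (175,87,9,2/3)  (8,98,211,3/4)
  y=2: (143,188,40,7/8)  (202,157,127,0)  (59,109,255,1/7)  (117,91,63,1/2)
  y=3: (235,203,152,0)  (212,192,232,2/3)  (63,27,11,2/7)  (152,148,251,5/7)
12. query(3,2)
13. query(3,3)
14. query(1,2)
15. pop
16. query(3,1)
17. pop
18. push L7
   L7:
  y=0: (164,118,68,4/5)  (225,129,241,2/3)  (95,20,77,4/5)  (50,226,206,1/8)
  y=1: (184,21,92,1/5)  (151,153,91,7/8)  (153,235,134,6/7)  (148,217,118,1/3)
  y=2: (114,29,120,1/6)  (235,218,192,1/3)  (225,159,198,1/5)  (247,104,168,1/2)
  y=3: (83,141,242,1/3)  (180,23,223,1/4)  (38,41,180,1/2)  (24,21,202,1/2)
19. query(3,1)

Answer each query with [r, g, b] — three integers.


(1,0) stack=L1,L2; from [0,0,0]:
after L1 α=1/3: [23, 68, 0]
after L2 α=2/3: [63, 392/3, 148/3]
= [63, 131, 49]

at x=3,y=2 over L1,L2:
after L1 α=1: [69, 205, 160]
after L2 α=1/2: [150, 187, 184]
→ [150, 187, 184]

query (3,1) [L1,L2,L3] — begin 0,0,0
L1 α=1/8: [29/8, 9/4, 19/8]
L2 α=1/7: [351/28, 255/14, 857/28]
L3 α=5/7: [1121/98, 7080/49, 1347/98]
= [11, 144, 14]

(0,0) stack=L1,L2,L3,L4,L5; from [0,0,0]:
L1 α=1/4: [7/2, 3/2, 97/2]
L2 α=3/5: [187/5, 12, 337/5]
L3 α=0: [187/5, 12, 337/5]
L4 α=1/3: [508/5, 43/3, 563/5]
L5 α=1: [92, 8, 188]
rounded: [92, 8, 188]

(0,1) stack=L1,L2,L3,L4,L5; from [0,0,0]:
L1 α=2/3: [190/3, 454/3, 38]
L2 α=6/7: [3502/21, 214/3, 236/7]
L3 α=2/3: [8584/63, 760/9, 914/7]
L4 α=1/2: [8899/126, 913/18, 478/7]
L5 α=4/7: [49555/294, 367/6, 2974/49]
= [169, 61, 61]

at x=3,y=2 over L1,L2,L3,L4,L5,L6:
L1 α=1: [69, 205, 160]
L2 α=1/2: [150, 187, 184]
L3 α=2/3: [386/3, 269/3, 340/3]
L4 α=1/2: [331/3, 527/6, 967/6]
L5 α=4/7: [603/7, 935/14, 2599/14]
L6 α=1/2: [711/7, 2209/28, 3481/28]
→ [102, 79, 124]

at x=3,y=3 over L1,L2,L3,L4,L5,L6:
after L1 α=1/2: [33, 70, 17/2]
after L2 α=2/7: [533/7, 674/7, 221/14]
after L3 α=1/2: [1373/14, 1163/7, 3343/28]
after L4 α=0: [1373/14, 1163/7, 3343/28]
after L5 α=1: [237, 155, 132]
after L6 α=5/7: [1234/7, 150, 217]
= [176, 150, 217]

query (1,2) [L1,L2,L3,L4,L5,L6] — begin 0,0,0
after L1 α=1: [44, 31, 43]
after L2 α=1/5: [319/5, 368/5, 382/5]
after L3 α=6/7: [217/5, 7808/35, 1282/35]
after L4 α=1/3: [1024/15, 6022/35, 3748/35]
after L5 α=3/4: [10879/60, 12007/140, 5969/70]
after L6 α=0: [10879/60, 12007/140, 5969/70]
rounded: [181, 86, 85]

query (3,1) [L1,L2,L3,L4,L5] — begin 0,0,0
+L1 (α=1/8) → [29/8, 9/4, 19/8]
+L2 (α=1/7) → [351/28, 255/14, 857/28]
+L3 (α=5/7) → [1121/98, 7080/49, 1347/98]
+L4 (α=1) → [117, 178, 210]
+L5 (α=2/5) → [669/5, 112, 154]
= [134, 112, 154]

(3,1) stack=L1,L2,L3,L4,L7; from [0,0,0]:
after L1 α=1/8: [29/8, 9/4, 19/8]
after L2 α=1/7: [351/28, 255/14, 857/28]
after L3 α=5/7: [1121/98, 7080/49, 1347/98]
after L4 α=1: [117, 178, 210]
after L7 α=1/3: [382/3, 191, 538/3]
→ [127, 191, 179]
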